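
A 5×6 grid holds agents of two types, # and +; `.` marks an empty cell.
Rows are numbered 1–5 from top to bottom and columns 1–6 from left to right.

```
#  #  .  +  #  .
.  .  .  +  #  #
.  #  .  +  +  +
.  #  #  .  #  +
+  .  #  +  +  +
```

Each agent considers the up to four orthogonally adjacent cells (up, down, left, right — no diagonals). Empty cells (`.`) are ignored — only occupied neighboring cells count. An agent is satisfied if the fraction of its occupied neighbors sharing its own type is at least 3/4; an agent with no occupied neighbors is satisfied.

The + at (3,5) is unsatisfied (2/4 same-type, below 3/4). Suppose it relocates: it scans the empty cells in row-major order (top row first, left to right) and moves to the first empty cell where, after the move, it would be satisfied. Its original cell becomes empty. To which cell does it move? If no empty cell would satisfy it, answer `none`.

Vacating (3,5). Empty cells in order:
  (1,3): 1/2 same-type → still unsatisfied.
  (1,6): 0/2 same-type → still unsatisfied.
  (2,1): 0/1 same-type → still unsatisfied.
  (2,2): 0/2 same-type → still unsatisfied.
  (2,3): 1/1 same-type → satisfied — stop here.

(2,3)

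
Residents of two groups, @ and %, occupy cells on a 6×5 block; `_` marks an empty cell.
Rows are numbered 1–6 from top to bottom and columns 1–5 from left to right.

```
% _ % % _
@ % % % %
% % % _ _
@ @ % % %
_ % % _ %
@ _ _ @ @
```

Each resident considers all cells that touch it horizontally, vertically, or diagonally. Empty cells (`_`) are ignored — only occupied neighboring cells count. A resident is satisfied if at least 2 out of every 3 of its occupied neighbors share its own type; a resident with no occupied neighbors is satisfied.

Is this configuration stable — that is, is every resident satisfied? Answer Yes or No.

No

(1,1)% 1/2 unhappy
(1,3)% 4/4 ok
(1,4)% 4/4 ok
(2,1)@ 0/4 unhappy
(2,2)% 6/7 ok
(2,3)% 6/6 ok
(2,4)% 5/5 ok
(2,5)% 2/2 ok
(3,1)% 2/5 unhappy
(3,2)% 5/8 unhappy
(3,3)% 6/7 ok
(4,1)@ 1/4 unhappy
(4,2)@ 1/7 unhappy
(4,3)% 5/6 ok
(4,4)% 5/5 ok
(4,5)% 2/2 ok
(5,2)% 2/5 unhappy
(5,3)% 3/5 unhappy
(5,5)% 2/4 unhappy
(6,1)@ 0/1 unhappy
(6,4)@ 1/3 unhappy
(6,5)@ 1/2 unhappy
For instance (1,1) has only 1/2 same-type neighbors, below 2/3.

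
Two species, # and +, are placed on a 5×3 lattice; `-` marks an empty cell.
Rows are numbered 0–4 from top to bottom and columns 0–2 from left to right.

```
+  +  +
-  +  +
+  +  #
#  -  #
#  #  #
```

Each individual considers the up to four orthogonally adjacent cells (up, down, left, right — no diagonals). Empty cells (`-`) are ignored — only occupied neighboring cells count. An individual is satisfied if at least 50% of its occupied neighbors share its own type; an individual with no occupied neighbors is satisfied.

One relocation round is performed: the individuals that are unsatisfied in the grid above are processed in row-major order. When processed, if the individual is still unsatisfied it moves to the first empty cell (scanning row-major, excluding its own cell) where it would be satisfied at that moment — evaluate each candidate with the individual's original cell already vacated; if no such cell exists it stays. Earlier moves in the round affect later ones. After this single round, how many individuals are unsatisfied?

Initially unsatisfied (in order): (2,2).
  (2,2) → (3,1).
Resulting grid:
+ + +
- + +
+ + -
# # #
# # #
All satisfied now.

0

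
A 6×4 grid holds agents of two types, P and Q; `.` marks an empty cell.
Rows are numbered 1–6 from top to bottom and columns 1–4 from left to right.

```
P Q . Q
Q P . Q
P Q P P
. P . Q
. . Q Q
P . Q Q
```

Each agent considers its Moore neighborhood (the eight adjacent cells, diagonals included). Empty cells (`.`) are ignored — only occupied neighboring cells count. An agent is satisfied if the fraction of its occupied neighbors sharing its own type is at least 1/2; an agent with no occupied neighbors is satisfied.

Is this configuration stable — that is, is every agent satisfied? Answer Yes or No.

No

(1,1)P 1/3 unhappy
(1,2)Q 1/3 unhappy
(1,4)Q 1/1 ok
(2,1)Q 2/5 unhappy
(2,2)P 3/6 ok
(2,4)Q 1/3 unhappy
(3,1)P 2/4 ok
(3,2)Q 1/5 unhappy
(3,3)P 3/6 ok
(3,4)P 1/3 unhappy
(4,2)P 2/4 ok
(4,4)Q 2/4 ok
(5,3)Q 4/5 ok
(5,4)Q 4/4 ok
(6,1)P 0/0 ok
(6,3)Q 3/3 ok
(6,4)Q 3/3 ok
For instance (1,1) has only 1/3 same-type neighbors, below 1/2.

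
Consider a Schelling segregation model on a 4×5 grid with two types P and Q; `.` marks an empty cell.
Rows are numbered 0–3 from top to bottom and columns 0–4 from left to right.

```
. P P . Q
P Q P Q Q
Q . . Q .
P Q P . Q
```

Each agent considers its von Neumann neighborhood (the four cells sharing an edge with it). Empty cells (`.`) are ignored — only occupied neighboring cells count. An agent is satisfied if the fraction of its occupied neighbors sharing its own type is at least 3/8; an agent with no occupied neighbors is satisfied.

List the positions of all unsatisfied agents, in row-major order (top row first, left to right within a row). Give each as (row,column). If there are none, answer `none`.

Row 0: (0,1)P 1/2 ✓ · (0,2)P 2/2 ✓ · (0,4)Q 1/1 ✓
Row 1: (1,0)P 0/2 ✗ · (1,1)Q 0/3 ✗ · (1,2)P 1/3 ✗ · (1,3)Q 2/3 ✓ · (1,4)Q 2/2 ✓
Row 2: (2,0)Q 0/2 ✗ · (2,3)Q 1/1 ✓
Row 3: (3,0)P 0/2 ✗ · (3,1)Q 0/2 ✗ · (3,2)P 0/1 ✗ · (3,4)Q 0/0 ✓

(1,0), (1,1), (1,2), (2,0), (3,0), (3,1), (3,2)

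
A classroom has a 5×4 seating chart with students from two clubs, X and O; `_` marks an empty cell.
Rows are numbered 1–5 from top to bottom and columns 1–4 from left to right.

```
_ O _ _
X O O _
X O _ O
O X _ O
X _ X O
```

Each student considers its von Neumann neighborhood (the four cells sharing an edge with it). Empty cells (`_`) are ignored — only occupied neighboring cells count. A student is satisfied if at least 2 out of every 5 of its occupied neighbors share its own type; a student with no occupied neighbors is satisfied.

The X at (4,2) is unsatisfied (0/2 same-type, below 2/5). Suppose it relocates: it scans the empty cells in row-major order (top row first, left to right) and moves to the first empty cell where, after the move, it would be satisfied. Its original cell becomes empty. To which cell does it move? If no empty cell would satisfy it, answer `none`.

Vacating (4,2). Empty cells in order:
  (1,1): 1/2 same-type → satisfied — stop here.

(1,1)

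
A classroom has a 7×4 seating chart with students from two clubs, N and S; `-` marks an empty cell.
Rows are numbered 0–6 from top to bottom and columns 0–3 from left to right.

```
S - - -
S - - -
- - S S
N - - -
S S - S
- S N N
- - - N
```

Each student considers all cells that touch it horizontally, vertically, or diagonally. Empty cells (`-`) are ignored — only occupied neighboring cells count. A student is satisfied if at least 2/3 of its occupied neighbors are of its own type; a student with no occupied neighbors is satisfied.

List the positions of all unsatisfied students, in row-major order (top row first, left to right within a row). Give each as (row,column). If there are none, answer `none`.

(0,0)S 1/1 ok
(1,0)S 1/1 ok
(2,2)S 1/1 ok
(2,3)S 1/1 ok
(3,0)N 0/2 unhappy
(4,0)S 2/3 ok
(4,1)S 2/4 unhappy
(4,3)S 0/2 unhappy
(5,1)S 2/3 ok
(5,2)N 2/5 unhappy
(5,3)N 2/3 ok
(6,3)N 2/2 ok

(3,0), (4,1), (4,3), (5,2)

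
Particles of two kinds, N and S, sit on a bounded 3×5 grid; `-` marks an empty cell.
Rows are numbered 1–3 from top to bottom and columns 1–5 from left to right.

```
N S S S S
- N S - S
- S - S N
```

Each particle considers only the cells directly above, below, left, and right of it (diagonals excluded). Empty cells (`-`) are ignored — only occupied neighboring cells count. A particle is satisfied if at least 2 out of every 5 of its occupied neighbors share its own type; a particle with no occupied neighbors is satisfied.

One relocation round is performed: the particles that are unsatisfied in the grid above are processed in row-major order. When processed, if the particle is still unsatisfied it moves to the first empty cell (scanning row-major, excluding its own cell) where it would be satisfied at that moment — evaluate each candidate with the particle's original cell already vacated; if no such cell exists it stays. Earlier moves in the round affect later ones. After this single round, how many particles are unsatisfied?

0

Initially unsatisfied (in order): (1,1), (1,2), (2,2), (3,2), (3,4), (3,5).
  (1,1) → (2,1).
  (1,2): now satisfied by earlier moves; stays.
  (2,2) → (1,1).
  (3,2): now satisfied by earlier moves; stays.
  (3,4) → (2,2).
  (3,5) → (3,1).
Resulting grid:
N S S S S
N S S - S
N S - - -
All satisfied now.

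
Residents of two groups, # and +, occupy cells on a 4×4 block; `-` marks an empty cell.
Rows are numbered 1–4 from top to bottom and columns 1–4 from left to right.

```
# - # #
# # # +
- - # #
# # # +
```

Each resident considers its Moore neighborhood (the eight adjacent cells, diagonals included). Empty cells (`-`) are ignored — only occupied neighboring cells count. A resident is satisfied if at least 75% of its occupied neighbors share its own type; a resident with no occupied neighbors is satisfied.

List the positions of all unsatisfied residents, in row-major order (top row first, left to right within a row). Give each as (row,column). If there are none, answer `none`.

(1,4), (2,4), (3,3), (3,4), (4,4)

Row 1: (1,1)# 2/2 ok · (1,3)# 3/4 ok · (1,4)# 2/3 unhappy
Row 2: (2,1)# 2/2 ok · (2,2)# 5/5 ok · (2,3)# 5/6 ok · (2,4)+ 0/5 unhappy
Row 3: (3,3)# 5/7 unhappy · (3,4)# 3/5 unhappy
Row 4: (4,1)# 1/1 ok · (4,2)# 3/3 ok · (4,3)# 3/4 ok · (4,4)+ 0/3 unhappy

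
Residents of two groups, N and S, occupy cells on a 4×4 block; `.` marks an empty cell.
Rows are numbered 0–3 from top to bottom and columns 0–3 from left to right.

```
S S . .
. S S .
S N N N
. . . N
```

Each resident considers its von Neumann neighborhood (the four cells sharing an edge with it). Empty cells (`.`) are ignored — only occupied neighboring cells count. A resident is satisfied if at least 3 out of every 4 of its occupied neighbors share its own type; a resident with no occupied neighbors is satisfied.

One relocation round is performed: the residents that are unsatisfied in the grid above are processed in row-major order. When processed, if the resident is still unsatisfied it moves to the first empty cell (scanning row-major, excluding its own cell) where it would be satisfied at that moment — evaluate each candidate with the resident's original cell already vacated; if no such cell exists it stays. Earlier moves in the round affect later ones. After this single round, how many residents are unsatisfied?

0

Initially unsatisfied (in order): (1,1), (1,2), (2,0), (2,1), (2,2).
  (1,1) → (0,2).
  (1,2) → (0,3).
  (2,0) → (1,0).
  (2,1): now satisfied by earlier moves; stays.
  (2,2): now satisfied by earlier moves; stays.
Resulting grid:
S S S S
S . . .
. N N N
. . . N
All satisfied now.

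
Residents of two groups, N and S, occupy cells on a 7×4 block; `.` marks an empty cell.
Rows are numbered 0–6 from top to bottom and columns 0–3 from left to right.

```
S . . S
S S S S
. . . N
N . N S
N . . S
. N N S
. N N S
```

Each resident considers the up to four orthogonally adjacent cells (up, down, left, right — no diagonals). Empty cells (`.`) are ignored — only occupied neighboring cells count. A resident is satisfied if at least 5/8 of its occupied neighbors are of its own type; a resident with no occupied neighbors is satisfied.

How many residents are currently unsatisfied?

(0,0)S 1/1 ✓
(0,3)S 1/1 ✓
(1,0)S 2/2 ✓
(1,1)S 2/2 ✓
(1,2)S 2/2 ✓
(1,3)S 2/3 ✓
(2,3)N 0/2 ✗
(3,0)N 1/1 ✓
(3,2)N 0/1 ✗
(3,3)S 1/3 ✗
(4,0)N 1/1 ✓
(4,3)S 2/2 ✓
(5,1)N 2/2 ✓
(5,2)N 2/3 ✓
(5,3)S 2/3 ✓
(6,1)N 2/2 ✓
(6,2)N 2/3 ✓
(6,3)S 1/2 ✗
Unsatisfied: (2,3), (3,2), (3,3), (6,3) — 4 in total.

4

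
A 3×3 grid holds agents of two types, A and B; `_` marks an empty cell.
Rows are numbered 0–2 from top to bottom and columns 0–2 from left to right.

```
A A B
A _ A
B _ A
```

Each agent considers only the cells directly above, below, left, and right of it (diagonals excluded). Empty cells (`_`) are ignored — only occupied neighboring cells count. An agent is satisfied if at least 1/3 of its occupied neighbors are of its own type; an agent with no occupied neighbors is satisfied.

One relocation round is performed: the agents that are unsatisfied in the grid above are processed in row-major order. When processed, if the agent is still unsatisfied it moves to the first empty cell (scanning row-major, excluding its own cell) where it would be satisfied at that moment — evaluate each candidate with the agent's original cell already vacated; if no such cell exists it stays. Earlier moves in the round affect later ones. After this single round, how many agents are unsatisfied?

0

Initially unsatisfied (in order): (0,2), (2,0).
  (0,2) → (2,1).
  (2,0): now satisfied by earlier moves; stays.
Resulting grid:
A A _
A _ A
B B A
All satisfied now.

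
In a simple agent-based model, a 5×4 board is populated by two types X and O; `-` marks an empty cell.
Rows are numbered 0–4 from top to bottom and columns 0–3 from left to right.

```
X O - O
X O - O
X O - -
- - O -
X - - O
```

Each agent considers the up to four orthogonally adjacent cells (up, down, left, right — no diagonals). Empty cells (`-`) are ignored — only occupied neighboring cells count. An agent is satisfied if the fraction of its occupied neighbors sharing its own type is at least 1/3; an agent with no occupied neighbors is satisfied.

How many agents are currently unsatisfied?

(0,0)X 1/2 ✓
(0,1)O 1/2 ✓
(0,3)O 1/1 ✓
(1,0)X 2/3 ✓
(1,1)O 2/3 ✓
(1,3)O 1/1 ✓
(2,0)X 1/2 ✓
(2,1)O 1/2 ✓
(3,2)O 0/0 ✓
(4,0)X 0/0 ✓
(4,3)O 0/0 ✓
Every one meets the threshold.

0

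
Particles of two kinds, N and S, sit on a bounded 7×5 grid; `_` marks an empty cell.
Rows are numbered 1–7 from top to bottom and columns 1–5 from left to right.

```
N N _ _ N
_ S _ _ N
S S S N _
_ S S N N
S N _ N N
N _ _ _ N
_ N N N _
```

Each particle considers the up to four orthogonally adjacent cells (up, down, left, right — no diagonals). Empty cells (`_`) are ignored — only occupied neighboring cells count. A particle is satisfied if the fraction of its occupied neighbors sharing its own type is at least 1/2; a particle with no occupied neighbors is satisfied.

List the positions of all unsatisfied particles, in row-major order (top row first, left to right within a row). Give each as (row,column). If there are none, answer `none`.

(5,1), (5,2), (6,1)

Row 1: (1,1)N 1/1 satisfied · (1,2)N 1/2 satisfied · (1,5)N 1/1 satisfied
Row 2: (2,2)S 1/2 satisfied · (2,5)N 1/1 satisfied
Row 3: (3,1)S 1/1 satisfied · (3,2)S 4/4 satisfied · (3,3)S 2/3 satisfied · (3,4)N 1/2 satisfied
Row 4: (4,2)S 2/3 satisfied · (4,3)S 2/3 satisfied · (4,4)N 3/4 satisfied · (4,5)N 2/2 satisfied
Row 5: (5,1)S 0/2 not · (5,2)N 0/2 not · (5,4)N 2/2 satisfied · (5,5)N 3/3 satisfied
Row 6: (6,1)N 0/1 not · (6,5)N 1/1 satisfied
Row 7: (7,2)N 1/1 satisfied · (7,3)N 2/2 satisfied · (7,4)N 1/1 satisfied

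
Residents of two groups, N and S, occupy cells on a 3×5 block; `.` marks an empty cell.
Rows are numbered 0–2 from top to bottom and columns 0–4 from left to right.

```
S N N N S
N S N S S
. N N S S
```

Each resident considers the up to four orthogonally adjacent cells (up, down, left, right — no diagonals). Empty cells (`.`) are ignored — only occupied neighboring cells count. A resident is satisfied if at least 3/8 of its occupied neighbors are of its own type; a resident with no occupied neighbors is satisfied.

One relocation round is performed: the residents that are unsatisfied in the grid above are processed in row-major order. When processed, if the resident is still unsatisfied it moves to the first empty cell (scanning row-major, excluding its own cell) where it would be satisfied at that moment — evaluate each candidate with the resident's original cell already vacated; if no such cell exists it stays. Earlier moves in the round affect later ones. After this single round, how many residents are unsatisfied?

Initially unsatisfied (in order): (0,0), (0,1), (0,3), (1,0), (1,1).
  (0,0): no empty cell satisfies it; stays.
  (0,1) → (2,0).
  (0,3): no empty cell satisfies it; stays.
  (1,0): no empty cell satisfies it; stays.
  (1,1) → (0,1).
Resulting grid:
S S N N S
N . N S S
N N N S S
Unsatisfied now: (0,3).

1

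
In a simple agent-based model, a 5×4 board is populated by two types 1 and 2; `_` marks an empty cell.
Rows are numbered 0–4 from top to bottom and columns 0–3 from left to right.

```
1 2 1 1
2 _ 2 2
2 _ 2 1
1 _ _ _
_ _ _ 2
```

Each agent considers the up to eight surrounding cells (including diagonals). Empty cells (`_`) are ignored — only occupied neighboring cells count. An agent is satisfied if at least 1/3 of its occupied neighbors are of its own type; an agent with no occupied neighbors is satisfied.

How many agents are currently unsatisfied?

4

Row 0: (0,0)1 0/2 unhappy · (0,1)2 2/4 ok · (0,2)1 1/4 unhappy · (0,3)1 1/3 ok
Row 1: (1,0)2 2/3 ok · (1,2)2 3/6 ok · (1,3)2 2/5 ok
Row 2: (2,0)2 1/2 ok · (2,2)2 2/3 ok · (2,3)1 0/3 unhappy
Row 3: (3,0)1 0/1 unhappy
Row 4: (4,3)2 0/0 ok
Unsatisfied: (0,0), (0,2), (2,3), (3,0) — 4 in total.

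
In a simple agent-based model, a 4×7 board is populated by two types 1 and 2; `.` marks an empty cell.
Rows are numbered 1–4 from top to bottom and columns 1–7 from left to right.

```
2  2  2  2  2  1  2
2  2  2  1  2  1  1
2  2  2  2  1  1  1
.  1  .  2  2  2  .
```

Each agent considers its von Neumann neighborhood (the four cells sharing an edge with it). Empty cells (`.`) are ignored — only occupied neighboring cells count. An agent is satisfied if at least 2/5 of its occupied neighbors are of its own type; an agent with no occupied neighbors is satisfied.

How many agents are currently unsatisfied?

Row 1: (1,1)2 2/2 ok · (1,2)2 3/3 ok · (1,3)2 3/3 ok · (1,4)2 2/3 ok · (1,5)2 2/3 ok · (1,6)1 1/3 unhappy · (1,7)2 0/2 unhappy
Row 2: (2,1)2 3/3 ok · (2,2)2 4/4 ok · (2,3)2 3/4 ok · (2,4)1 0/4 unhappy · (2,5)2 1/4 unhappy · (2,6)1 3/4 ok · (2,7)1 2/3 ok
Row 3: (3,1)2 2/2 ok · (3,2)2 3/4 ok · (3,3)2 3/3 ok · (3,4)2 2/4 ok · (3,5)1 1/4 unhappy · (3,6)1 3/4 ok · (3,7)1 2/2 ok
Row 4: (4,2)1 0/1 unhappy · (4,4)2 2/2 ok · (4,5)2 2/3 ok · (4,6)2 1/2 ok
Unsatisfied: (1,6), (1,7), (2,4), (2,5), (3,5), (4,2) — 6 in total.

6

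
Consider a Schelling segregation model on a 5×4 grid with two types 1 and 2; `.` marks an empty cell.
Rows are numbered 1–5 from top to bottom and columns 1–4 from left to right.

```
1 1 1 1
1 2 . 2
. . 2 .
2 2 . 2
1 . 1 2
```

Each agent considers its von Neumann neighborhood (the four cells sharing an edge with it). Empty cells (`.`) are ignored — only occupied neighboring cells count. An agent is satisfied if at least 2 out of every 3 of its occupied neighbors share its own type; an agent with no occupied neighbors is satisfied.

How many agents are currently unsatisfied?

8

(1,1)1 2/2 ok
(1,2)1 2/3 ok
(1,3)1 2/2 ok
(1,4)1 1/2 unhappy
(2,1)1 1/2 unhappy
(2,2)2 0/2 unhappy
(2,4)2 0/1 unhappy
(3,3)2 0/0 ok
(4,1)2 1/2 unhappy
(4,2)2 1/1 ok
(4,4)2 1/1 ok
(5,1)1 0/1 unhappy
(5,3)1 0/1 unhappy
(5,4)2 1/2 unhappy
Unsatisfied: (1,4), (2,1), (2,2), (2,4), (4,1), (5,1), (5,3), (5,4) — 8 in total.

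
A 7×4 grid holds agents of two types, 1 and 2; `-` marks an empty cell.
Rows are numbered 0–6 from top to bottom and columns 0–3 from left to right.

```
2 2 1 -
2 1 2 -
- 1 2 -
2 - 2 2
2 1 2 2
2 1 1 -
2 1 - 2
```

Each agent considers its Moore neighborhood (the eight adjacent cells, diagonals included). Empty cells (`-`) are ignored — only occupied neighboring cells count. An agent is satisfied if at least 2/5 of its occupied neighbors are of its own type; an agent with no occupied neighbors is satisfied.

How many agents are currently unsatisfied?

7

Row 0: (0,0)2 2/3 ✓ · (0,1)2 3/5 ✓ · (0,2)1 1/3 ✗
Row 1: (1,0)2 2/4 ✓ · (1,1)1 2/7 ✗ · (1,2)2 2/5 ✓
Row 2: (2,1)1 1/6 ✗ · (2,2)2 3/5 ✓
Row 3: (3,0)2 1/3 ✗ · (3,2)2 4/6 ✓ · (3,3)2 4/4 ✓
Row 4: (4,0)2 2/4 ✓ · (4,1)1 2/7 ✗ · (4,2)2 3/6 ✓ · (4,3)2 3/4 ✓
Row 5: (5,0)2 2/5 ✓ · (5,1)1 3/7 ✓ · (5,2)1 3/6 ✓
Row 6: (6,0)2 1/3 ✗ · (6,1)1 2/4 ✓ · (6,3)2 0/1 ✗
Unsatisfied: (0,2), (1,1), (2,1), (3,0), (4,1), (6,0), (6,3) — 7 in total.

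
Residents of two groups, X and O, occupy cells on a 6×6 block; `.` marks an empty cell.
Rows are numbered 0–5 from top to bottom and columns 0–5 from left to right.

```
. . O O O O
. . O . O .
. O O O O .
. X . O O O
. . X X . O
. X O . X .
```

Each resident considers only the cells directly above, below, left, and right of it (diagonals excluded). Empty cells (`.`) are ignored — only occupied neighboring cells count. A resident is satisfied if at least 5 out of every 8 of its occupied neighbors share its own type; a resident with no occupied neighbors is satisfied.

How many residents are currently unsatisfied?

6

(0,2)O 2/2 ✓
(0,3)O 2/2 ✓
(0,4)O 3/3 ✓
(0,5)O 1/1 ✓
(1,2)O 2/2 ✓
(1,4)O 2/2 ✓
(2,1)O 1/2 ✗
(2,2)O 3/3 ✓
(2,3)O 3/3 ✓
(2,4)O 3/3 ✓
(3,1)X 0/1 ✗
(3,3)O 2/3 ✓
(3,4)O 3/3 ✓
(3,5)O 2/2 ✓
(4,2)X 1/2 ✗
(4,3)X 1/2 ✗
(4,5)O 1/1 ✓
(5,1)X 0/1 ✗
(5,2)O 0/2 ✗
(5,4)X 0/0 ✓
Unsatisfied: (2,1), (3,1), (4,2), (4,3), (5,1), (5,2) — 6 in total.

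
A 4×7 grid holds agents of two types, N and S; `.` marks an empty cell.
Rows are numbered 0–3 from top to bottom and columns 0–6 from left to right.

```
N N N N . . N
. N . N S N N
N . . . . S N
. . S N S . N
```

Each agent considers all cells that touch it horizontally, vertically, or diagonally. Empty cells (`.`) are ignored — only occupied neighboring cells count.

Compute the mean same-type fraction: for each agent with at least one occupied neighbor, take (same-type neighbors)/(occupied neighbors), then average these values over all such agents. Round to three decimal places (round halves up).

0.648

(0,0)N 2/2
(0,1)N 3/3
(0,2)N 4/4
(0,3)N 2/3
(0,6)N 2/2
(1,1)N 4/4
(1,3)N 2/3
(1,4)S 1/4
(1,5)N 3/5
(1,6)N 3/4
(2,0)N 1/1
(2,5)S 2/6
(2,6)N 3/4
(3,2)S 0/1
(3,3)N 0/2
(3,4)S 1/2
(3,6)N 1/2
Sum over 17 agents: 2/2 + 3/3 + 4/4 + 2/3 + 2/2 + 4/4 + 2/3 + 1/4 + 3/5 + 3/4 + 1/1 + 2/6 + 3/4 + 0/1 + 0/2 + 1/2 + 1/2 = 661/60; mean = 661/60 ÷ 17 = 661/1020 = 0.648039… → 0.648.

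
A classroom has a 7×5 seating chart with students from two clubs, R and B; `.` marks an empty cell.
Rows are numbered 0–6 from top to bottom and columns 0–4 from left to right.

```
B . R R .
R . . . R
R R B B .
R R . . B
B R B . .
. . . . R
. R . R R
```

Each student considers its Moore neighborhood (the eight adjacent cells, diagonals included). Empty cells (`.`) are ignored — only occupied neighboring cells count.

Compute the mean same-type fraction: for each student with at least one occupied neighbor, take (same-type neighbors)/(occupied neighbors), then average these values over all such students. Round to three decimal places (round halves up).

0.658

(0,0)B 0/1
(0,2)R 1/1
(0,3)R 2/2
(1,0)R 2/3
(1,4)R 1/2
(2,0)R 4/4
(2,1)R 4/5
(2,2)B 1/3
(2,3)B 2/3
(3,0)R 4/5
(3,1)R 4/7
(3,4)B 1/1
(4,0)B 0/3
(4,1)R 2/4
(4,2)B 0/2
(5,4)R 2/2
(6,1)R — no occupied neighbors
(6,3)R 2/2
(6,4)R 2/2
Sum over 18 students: 0/1 + 1/1 + 2/2 + 2/3 + 1/2 + 4/4 + 4/5 + 1/3 + 2/3 + 4/5 + 4/7 + 1/1 + 0/3 + 2/4 + 0/2 + 2/2 + 2/2 + 2/2 = 1243/105; mean = 1243/105 ÷ 18 = 1243/1890 = 0.657671… → 0.658.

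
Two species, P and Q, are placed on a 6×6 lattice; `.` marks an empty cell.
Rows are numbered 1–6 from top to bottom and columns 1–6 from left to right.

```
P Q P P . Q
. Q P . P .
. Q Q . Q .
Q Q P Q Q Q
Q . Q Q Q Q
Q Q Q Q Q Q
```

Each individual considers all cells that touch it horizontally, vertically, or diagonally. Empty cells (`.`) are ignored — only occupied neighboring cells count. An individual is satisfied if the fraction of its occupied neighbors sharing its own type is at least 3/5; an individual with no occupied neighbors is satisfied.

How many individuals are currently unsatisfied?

(1,1)P 0/2 unhappy
(1,2)Q 1/4 unhappy
(1,3)P 2/4 unhappy
(1,4)P 3/3 ok
(1,6)Q 0/1 unhappy
(2,2)Q 3/6 unhappy
(2,3)P 2/6 unhappy
(2,5)P 1/3 unhappy
(3,2)Q 4/6 ok
(3,3)Q 4/6 ok
(3,5)Q 3/4 ok
(4,1)Q 3/3 ok
(4,2)Q 5/6 ok
(4,3)P 0/6 unhappy
(4,4)Q 6/7 ok
(4,5)Q 6/6 ok
(4,6)Q 4/4 ok
(5,1)Q 4/4 ok
(5,3)Q 6/7 ok
(5,4)Q 7/8 ok
(5,5)Q 8/8 ok
(5,6)Q 5/5 ok
(6,1)Q 2/2 ok
(6,2)Q 4/4 ok
(6,3)Q 4/4 ok
(6,4)Q 5/5 ok
(6,5)Q 5/5 ok
(6,6)Q 3/3 ok
Unsatisfied: (1,1), (1,2), (1,3), (1,6), (2,2), (2,3), (2,5), (4,3) — 8 in total.

8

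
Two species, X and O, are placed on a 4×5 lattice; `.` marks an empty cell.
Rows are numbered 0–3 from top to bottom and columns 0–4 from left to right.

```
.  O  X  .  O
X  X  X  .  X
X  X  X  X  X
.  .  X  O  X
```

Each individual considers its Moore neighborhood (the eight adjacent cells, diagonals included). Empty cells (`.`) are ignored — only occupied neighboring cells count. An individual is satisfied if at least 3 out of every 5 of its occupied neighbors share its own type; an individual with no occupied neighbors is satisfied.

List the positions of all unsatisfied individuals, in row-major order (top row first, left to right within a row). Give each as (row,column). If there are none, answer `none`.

(0,1), (0,4), (3,3)

Row 0: (0,1)O 0/4 not · (0,2)X 2/3 satisfied · (0,4)O 0/1 not
Row 1: (1,0)X 3/4 satisfied · (1,1)X 6/7 satisfied · (1,2)X 5/6 satisfied · (1,4)X 2/3 satisfied
Row 2: (2,0)X 3/3 satisfied · (2,1)X 6/6 satisfied · (2,2)X 5/6 satisfied · (2,3)X 6/7 satisfied · (2,4)X 3/4 satisfied
Row 3: (3,2)X 3/4 satisfied · (3,3)O 0/5 not · (3,4)X 2/3 satisfied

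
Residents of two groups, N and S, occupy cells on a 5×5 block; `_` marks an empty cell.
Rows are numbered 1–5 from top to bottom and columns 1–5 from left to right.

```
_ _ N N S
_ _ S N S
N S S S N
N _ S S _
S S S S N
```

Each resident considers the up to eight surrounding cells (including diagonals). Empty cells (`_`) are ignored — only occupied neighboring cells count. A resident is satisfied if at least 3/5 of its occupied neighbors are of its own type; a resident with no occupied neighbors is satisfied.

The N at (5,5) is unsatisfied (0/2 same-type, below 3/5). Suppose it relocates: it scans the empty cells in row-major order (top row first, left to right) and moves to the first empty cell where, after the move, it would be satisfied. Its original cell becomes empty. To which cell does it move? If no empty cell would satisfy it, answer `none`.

Vacating (5,5). Empty cells in order:
  (1,1): 0/0 same-type → satisfied — stop here.

(1,1)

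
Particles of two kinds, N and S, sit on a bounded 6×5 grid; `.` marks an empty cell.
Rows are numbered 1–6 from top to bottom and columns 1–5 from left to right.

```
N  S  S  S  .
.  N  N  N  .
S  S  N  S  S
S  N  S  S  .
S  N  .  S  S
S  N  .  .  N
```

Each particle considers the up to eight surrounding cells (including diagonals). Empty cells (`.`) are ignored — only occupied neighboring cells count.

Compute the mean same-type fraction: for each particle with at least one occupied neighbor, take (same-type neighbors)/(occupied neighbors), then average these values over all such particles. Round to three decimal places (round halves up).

0.449

Row 1: (1,1)N 1/2 · (1,2)S 1/4 · (1,3)S 2/5 · (1,4)S 1/3
Row 2: (2,2)N 3/7 · (2,3)N 3/8 · (2,4)N 2/6
Row 3: (3,1)S 2/4 · (3,2)S 3/7 · (3,3)N 4/8 · (3,4)S 3/6 · (3,5)S 2/3
Row 4: (4,1)S 3/5 · (4,2)N 2/7 · (4,3)S 4/7 · (4,4)S 5/6
Row 5: (5,1)S 2/5 · (5,2)N 2/6 · (5,4)S 3/4 · (5,5)S 2/3
Row 6: (6,1)S 1/3 · (6,2)N 1/3 · (6,5)N 0/2
Sum over 23 particles: 1/2 + 1/4 + 2/5 + 1/3 + 3/7 + 3/8 + 2/6 + 2/4 + 3/7 + 4/8 + 3/6 + 2/3 + 3/5 + 2/7 + 4/7 + 5/6 + 2/5 + 2/6 + 3/4 + 2/3 + 1/3 + 1/3 + 0/2 = 8671/840; mean = 8671/840 ÷ 23 = 377/840 = 0.448809… → 0.449.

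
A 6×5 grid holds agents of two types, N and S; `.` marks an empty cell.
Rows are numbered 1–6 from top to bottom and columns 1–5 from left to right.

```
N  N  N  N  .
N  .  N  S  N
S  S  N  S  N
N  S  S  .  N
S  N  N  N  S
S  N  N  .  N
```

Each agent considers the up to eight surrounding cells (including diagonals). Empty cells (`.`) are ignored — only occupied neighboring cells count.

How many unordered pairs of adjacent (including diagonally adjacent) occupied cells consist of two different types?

Scan each occupied cell's neighbors to the right and below (and the two forward diagonals) so each pair is counted once.
Row 1: N(1,1)–N(1,2)= N(1,1)–N(2,1)= N(1,2)–N(1,3)= N(1,2)–N(2,3)= N(1,2)–N(2,1)= N(1,3)–N(1,4)= N(1,3)–N(2,3)= N(1,3)–S(2,4)≠ N(1,4)–S(2,4)≠ N(1,4)–N(2,5)= N(1,4)–N(2,3)=  → 2/11 unlike.
Row 2: N(2,1)–S(3,1)≠ N(2,1)–S(3,2)≠ N(2,3)–S(2,4)≠ N(2,3)–N(3,3)= N(2,3)–S(3,4)≠ N(2,3)–S(3,2)≠ S(2,4)–N(2,5)≠ S(2,4)–S(3,4)= S(2,4)–N(3,5)≠ S(2,4)–N(3,3)≠ N(2,5)–N(3,5)= N(2,5)–S(3,4)≠  → 9/12 unlike.
Row 3: S(3,1)–S(3,2)= S(3,1)–N(4,1)≠ S(3,1)–S(4,2)= S(3,2)–N(3,3)≠ S(3,2)–S(4,2)= S(3,2)–S(4,3)= S(3,2)–N(4,1)≠ N(3,3)–S(3,4)≠ N(3,3)–S(4,3)≠ N(3,3)–S(4,2)≠ S(3,4)–N(3,5)≠ S(3,4)–N(4,5)≠ S(3,4)–S(4,3)= N(3,5)–N(4,5)=  → 8/14 unlike.
Row 4: N(4,1)–S(4,2)≠ N(4,1)–S(5,1)≠ N(4,1)–N(5,2)= S(4,2)–S(4,3)= S(4,2)–N(5,2)≠ S(4,2)–N(5,3)≠ S(4,2)–S(5,1)= S(4,3)–N(5,3)≠ S(4,3)–N(5,4)≠ S(4,3)–N(5,2)≠ N(4,5)–S(5,5)≠ N(4,5)–N(5,4)=  → 8/12 unlike.
Row 5: S(5,1)–N(5,2)≠ S(5,1)–S(6,1)= S(5,1)–N(6,2)≠ N(5,2)–N(5,3)= N(5,2)–N(6,2)= N(5,2)–N(6,3)= N(5,2)–S(6,1)≠ N(5,3)–N(5,4)= N(5,3)–N(6,3)= N(5,3)–N(6,2)= N(5,4)–S(5,5)≠ N(5,4)–N(6,5)= N(5,4)–N(6,3)= S(5,5)–N(6,5)≠  → 5/14 unlike.
Row 6: S(6,1)–N(6,2)≠ N(6,2)–N(6,3)=  → 1/2 unlike.
Total adjacent occupied pairs: 65; unlike-type pairs: 33.

33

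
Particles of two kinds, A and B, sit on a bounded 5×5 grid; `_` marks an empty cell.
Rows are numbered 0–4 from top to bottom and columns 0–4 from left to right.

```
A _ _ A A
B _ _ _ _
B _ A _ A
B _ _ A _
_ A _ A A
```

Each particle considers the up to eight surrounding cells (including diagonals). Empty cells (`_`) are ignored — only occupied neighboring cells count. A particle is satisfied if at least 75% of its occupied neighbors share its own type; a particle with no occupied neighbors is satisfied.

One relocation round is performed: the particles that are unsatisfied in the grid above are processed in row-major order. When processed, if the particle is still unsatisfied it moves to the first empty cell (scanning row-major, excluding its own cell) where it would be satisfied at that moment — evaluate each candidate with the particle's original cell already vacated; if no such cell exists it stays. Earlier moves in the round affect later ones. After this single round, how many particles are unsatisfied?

0

Initially unsatisfied (in order): (0,0), (1,0), (3,0), (4,1).
  (0,0) → (0,2).
  (1,0): now satisfied by earlier moves; stays.
  (3,0) → (0,0).
  (4,1): now satisfied by earlier moves; stays.
Resulting grid:
B _ A A A
B _ _ _ _
B _ A _ A
_ _ _ A _
_ A _ A A
All satisfied now.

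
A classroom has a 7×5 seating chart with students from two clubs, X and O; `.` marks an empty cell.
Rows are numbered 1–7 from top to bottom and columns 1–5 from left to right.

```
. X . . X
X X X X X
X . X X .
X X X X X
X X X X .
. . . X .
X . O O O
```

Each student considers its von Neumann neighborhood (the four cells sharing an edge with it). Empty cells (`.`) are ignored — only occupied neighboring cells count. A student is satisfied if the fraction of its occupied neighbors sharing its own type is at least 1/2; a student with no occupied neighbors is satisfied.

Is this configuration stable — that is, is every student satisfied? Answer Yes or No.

Yes

Row 1: (1,2)X 1/1 satisfied · (1,5)X 1/1 satisfied
Row 2: (2,1)X 2/2 satisfied · (2,2)X 3/3 satisfied · (2,3)X 3/3 satisfied · (2,4)X 3/3 satisfied · (2,5)X 2/2 satisfied
Row 3: (3,1)X 2/2 satisfied · (3,3)X 3/3 satisfied · (3,4)X 3/3 satisfied
Row 4: (4,1)X 3/3 satisfied · (4,2)X 3/3 satisfied · (4,3)X 4/4 satisfied · (4,4)X 4/4 satisfied · (4,5)X 1/1 satisfied
Row 5: (5,1)X 2/2 satisfied · (5,2)X 3/3 satisfied · (5,3)X 3/3 satisfied · (5,4)X 3/3 satisfied
Row 6: (6,4)X 1/2 satisfied
Row 7: (7,1)X 0/0 satisfied · (7,3)O 1/1 satisfied · (7,4)O 2/3 satisfied · (7,5)O 1/1 satisfied
All meet the threshold, so the configuration is stable.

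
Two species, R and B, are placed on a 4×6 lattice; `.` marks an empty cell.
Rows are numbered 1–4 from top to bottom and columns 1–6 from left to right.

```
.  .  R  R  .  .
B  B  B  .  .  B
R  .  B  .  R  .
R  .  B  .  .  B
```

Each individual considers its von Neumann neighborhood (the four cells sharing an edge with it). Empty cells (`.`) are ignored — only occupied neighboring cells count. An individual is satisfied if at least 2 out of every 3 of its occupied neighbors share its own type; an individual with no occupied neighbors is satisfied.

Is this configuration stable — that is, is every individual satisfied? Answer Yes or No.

No

(1,3)R 1/2 ✗
(1,4)R 1/1 ✓
(2,1)B 1/2 ✗
(2,2)B 2/2 ✓
(2,3)B 2/3 ✓
(2,6)B 0/0 ✓
(3,1)R 1/2 ✗
(3,3)B 2/2 ✓
(3,5)R 0/0 ✓
(4,1)R 1/1 ✓
(4,3)B 1/1 ✓
(4,6)B 0/0 ✓
For instance (1,3) has only 1/2 same-type neighbors, below 2/3.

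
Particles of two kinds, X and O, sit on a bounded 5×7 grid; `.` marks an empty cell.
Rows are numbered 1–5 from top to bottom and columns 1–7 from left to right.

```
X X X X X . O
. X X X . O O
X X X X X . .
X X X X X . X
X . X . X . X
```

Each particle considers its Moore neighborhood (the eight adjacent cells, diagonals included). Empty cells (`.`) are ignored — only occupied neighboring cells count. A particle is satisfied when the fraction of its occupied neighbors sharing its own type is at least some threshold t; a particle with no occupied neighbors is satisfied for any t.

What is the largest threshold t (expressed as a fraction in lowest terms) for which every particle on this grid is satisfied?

1/2

(1,1)X 2/2
(1,2)X 4/4
(1,3)X 5/5
(1,4)X 4/4
(1,5)X 2/3
(1,7)O 2/2
(2,2)X 7/7
(2,3)X 8/8
(2,4)X 7/7
(2,6)O 2/4
(2,7)O 2/2
(3,1)X 4/4
(3,2)X 7/7
(3,3)X 8/8
(3,4)X 7/7
(3,5)X 4/5
(4,1)X 4/4
(4,2)X 7/7
(4,3)X 6/6
(4,4)X 7/7
(4,5)X 4/4
(4,7)X 1/1
(5,1)X 2/2
(5,3)X 3/3
(5,5)X 2/2
(5,7)X 1/1
The smallest same-type fraction is 2/4 at (2,6), which reduces to 1/2. Any threshold above that leaves this particle unsatisfied.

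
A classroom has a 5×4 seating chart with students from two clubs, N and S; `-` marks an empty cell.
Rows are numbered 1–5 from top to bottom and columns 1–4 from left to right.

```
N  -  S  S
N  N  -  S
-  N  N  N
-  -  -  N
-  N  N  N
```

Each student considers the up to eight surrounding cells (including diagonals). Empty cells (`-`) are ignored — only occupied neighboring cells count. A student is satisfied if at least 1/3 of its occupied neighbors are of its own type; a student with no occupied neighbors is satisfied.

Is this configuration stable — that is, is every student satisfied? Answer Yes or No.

Row 1: (1,1)N 2/2 satisfied · (1,3)S 2/3 satisfied · (1,4)S 2/2 satisfied
Row 2: (2,1)N 3/3 satisfied · (2,2)N 4/5 satisfied · (2,4)S 2/4 satisfied
Row 3: (3,2)N 3/3 satisfied · (3,3)N 4/5 satisfied · (3,4)N 2/3 satisfied
Row 4: (4,4)N 4/4 satisfied
Row 5: (5,2)N 1/1 satisfied · (5,3)N 3/3 satisfied · (5,4)N 2/2 satisfied
All meet the threshold, so the configuration is stable.

Yes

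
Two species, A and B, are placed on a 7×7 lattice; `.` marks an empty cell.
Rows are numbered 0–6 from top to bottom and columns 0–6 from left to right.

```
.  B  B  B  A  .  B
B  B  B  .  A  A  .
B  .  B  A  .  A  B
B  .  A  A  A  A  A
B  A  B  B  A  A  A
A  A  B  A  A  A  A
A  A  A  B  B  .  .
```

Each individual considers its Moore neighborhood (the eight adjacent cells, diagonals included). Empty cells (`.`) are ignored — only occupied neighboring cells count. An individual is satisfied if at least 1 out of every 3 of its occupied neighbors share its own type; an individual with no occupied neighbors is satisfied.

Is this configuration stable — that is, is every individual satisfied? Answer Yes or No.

Row 0: (0,1)B 4/4 satisfied · (0,2)B 4/4 satisfied · (0,3)B 2/4 satisfied · (0,4)A 2/3 satisfied · (0,6)B 0/1 not
Row 1: (1,0)B 3/3 satisfied · (1,1)B 6/6 satisfied · (1,2)B 5/6 satisfied · (1,4)A 4/5 satisfied · (1,5)A 3/5 satisfied
Row 2: (2,0)B 3/3 satisfied · (2,2)B 2/5 satisfied · (2,3)A 4/6 satisfied · (2,5)A 5/6 satisfied · (2,6)B 0/4 not
Row 3: (3,0)B 2/3 satisfied · (3,2)A 3/6 satisfied · (3,3)A 4/7 satisfied · (3,4)A 6/7 satisfied · (3,5)A 6/7 satisfied · (3,6)A 4/5 satisfied
Row 4: (4,0)B 1/4 not · (4,1)A 3/7 satisfied · (4,2)B 2/7 not · (4,3)B 2/8 not · (4,4)A 7/8 satisfied · (4,5)A 8/8 satisfied · (4,6)A 5/5 satisfied
Row 5: (5,0)A 4/5 satisfied · (5,1)A 5/8 satisfied · (5,2)B 3/8 satisfied · (5,3)A 3/8 satisfied · (5,4)A 4/7 satisfied · (5,5)A 5/6 satisfied · (5,6)A 3/3 satisfied
Row 6: (6,0)A 3/3 satisfied · (6,1)A 4/5 satisfied · (6,2)A 3/5 satisfied · (6,3)B 2/5 satisfied · (6,4)B 1/4 not
For instance (0,6) has only 0/1 same-type neighbors, below 1/3.

No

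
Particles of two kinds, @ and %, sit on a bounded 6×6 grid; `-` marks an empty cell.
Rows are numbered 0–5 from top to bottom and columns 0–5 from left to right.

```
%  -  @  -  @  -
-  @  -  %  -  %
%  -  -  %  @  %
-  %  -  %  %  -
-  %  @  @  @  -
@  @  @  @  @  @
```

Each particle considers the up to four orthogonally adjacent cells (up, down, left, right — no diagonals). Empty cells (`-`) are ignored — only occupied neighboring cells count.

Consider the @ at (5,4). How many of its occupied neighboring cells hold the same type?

3

Occupied neighbors of (5,4): (4,4)=@, (5,3)=@, (5,5)=@.
Same type (@): 3 of 3.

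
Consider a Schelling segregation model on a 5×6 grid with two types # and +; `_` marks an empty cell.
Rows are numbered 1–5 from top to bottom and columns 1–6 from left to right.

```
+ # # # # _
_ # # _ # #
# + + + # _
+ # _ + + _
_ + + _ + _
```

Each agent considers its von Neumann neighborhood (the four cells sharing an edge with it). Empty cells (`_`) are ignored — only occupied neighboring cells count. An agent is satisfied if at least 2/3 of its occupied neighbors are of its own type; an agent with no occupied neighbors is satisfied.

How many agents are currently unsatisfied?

7

Row 1: (1,1)+ 0/1 ✗ · (1,2)# 2/3 ✓ · (1,3)# 3/3 ✓ · (1,4)# 2/2 ✓ · (1,5)# 2/2 ✓
Row 2: (2,2)# 2/3 ✓ · (2,3)# 2/3 ✓ · (2,5)# 3/3 ✓ · (2,6)# 1/1 ✓
Row 3: (3,1)# 0/2 ✗ · (3,2)+ 1/4 ✗ · (3,3)+ 2/3 ✓ · (3,4)+ 2/3 ✓ · (3,5)# 1/3 ✗
Row 4: (4,1)+ 0/2 ✗ · (4,2)# 0/3 ✗ · (4,4)+ 2/2 ✓ · (4,5)+ 2/3 ✓
Row 5: (5,2)+ 1/2 ✗ · (5,3)+ 1/1 ✓ · (5,5)+ 1/1 ✓
Unsatisfied: (1,1), (3,1), (3,2), (3,5), (4,1), (4,2), (5,2) — 7 in total.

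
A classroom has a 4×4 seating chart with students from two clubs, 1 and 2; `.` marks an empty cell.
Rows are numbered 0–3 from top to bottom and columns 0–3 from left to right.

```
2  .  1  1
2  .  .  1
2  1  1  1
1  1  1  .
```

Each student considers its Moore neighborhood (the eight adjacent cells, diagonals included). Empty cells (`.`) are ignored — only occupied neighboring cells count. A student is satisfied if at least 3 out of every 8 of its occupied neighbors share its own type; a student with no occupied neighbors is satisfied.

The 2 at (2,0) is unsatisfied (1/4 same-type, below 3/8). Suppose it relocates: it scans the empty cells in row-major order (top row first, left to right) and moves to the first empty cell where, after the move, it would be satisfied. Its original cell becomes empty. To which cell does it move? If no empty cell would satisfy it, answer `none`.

Vacating (2,0). Empty cells in order:
  (0,1): 2/3 same-type → satisfied — stop here.

(0,1)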